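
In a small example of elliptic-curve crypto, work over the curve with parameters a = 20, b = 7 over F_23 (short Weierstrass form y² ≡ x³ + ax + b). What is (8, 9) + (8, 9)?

(8, 14)

tangent at (8, 9): λ = (3·8² + 20)/(2·9) ≡ 5/18. 18⁻¹ ≡ 9 (mod 23), so λ ≡ 5·9 ≡ 22.
  x = λ² - 8 - 8 = 484 - 16 ≡ 8; y = λ·(8 - 8) - 9 ≡ 14. → (8, 14)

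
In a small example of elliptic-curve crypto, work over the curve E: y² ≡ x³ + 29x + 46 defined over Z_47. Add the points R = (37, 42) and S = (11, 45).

(23, 7)

(37, 42) + (11, 45). λ = (45 - 42)/(11 - 37) ≡ 3/21 mod 47. 21⁻¹ ≡ 9 (mod 47), so λ ≡ 27.
  x = λ² - 37 - 11 = 729 - 48 ≡ 23; y = λ·(37 - 23) - 42 ≡ 7. → (23, 7)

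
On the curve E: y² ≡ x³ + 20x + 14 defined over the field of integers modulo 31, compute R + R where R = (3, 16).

(2, 0)

tangent at (3, 16): λ = (3·3² + 20)/(2·16) ≡ 16/1. 1⁻¹ ≡ 1 (mod 31), so λ ≡ 16·1 ≡ 16.
  x = λ² - 3 - 3 = 256 - 6 ≡ 2; y = λ·(3 - 2) - 16 ≡ 0. → (2, 0)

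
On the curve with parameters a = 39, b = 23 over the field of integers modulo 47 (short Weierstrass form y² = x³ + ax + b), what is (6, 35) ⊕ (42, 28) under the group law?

(13, 46)

(6, 35) + (42, 28). λ = (28 - 35)/(42 - 6) ≡ 40/36 mod 47. 36⁻¹ ≡ 17 (mod 47) since 36·17 = 612 ≡ 1, so λ ≡ 22.
  x = λ² - 6 - 42 = 484 - 48 ≡ 13; y = λ·(6 - 13) - 35 ≡ 46. → (13, 46)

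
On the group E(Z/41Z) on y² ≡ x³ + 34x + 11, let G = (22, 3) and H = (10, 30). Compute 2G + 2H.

(2, 28)

First 2G:
Repeated addition: build up to 2G.
2G: tangent at (22, 3): λ = (3·22² + 34)/(2·3) ≡ 10/6. 6⁻¹ ≡ 7 (mod 41) since 6·7 = 42 ≡ 1, so λ ≡ 10·7 ≡ 29.
  x = λ² - 22 - 22 = 841 - 44 ≡ 18; y = λ·(22 - 18) - 3 ≡ 31. → (18, 31)
2G = (18, 31).
Next 2H:
Repeated addition: build up to 2H.
2H: tangent at (10, 30): λ = (3·10² + 34)/(2·30) ≡ 6/19. 19⁻¹ ≡ 13 (mod 41), so λ ≡ 6·13 ≡ 37.
  x = λ² - 10 - 10 = 1369 - 20 ≡ 37; y = λ·(10 - 37) - 30 ≡ 37. → (37, 37)
2H = (37, 37).
Finally 2G + 2H:
(18, 31) + (37, 37). λ = (37 - 31)/(37 - 18) ≡ 6/19 mod 41. 19⁻¹ ≡ 13 (mod 41) since 19·13 = 247 ≡ 1, so λ ≡ 37.
  x = λ² - 18 - 37 = 1369 - 55 ≡ 2; y = λ·(18 - 2) - 31 ≡ 28. → (2, 28)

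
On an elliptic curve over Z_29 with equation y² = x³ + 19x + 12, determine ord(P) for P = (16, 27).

2P: tangent at (16, 27): λ = (3·16² + 19)/(2·27) ≡ 4/25. 25⁻¹ ≡ 7 (mod 29) since 25·7 = 175 ≡ 1, so λ ≡ 4·7 ≡ 28.
  x = λ² - 16 - 16 = 784 - 32 ≡ 27; y = λ·(16 - 27) - 27 ≡ 13. → (27, 13)
3P: (27, 13) + (16, 27). λ = (27 - 13)/(16 - 27) ≡ 14/18 mod 29. 18⁻¹ ≡ 21 (mod 29), so λ ≡ 4.
  x = λ² - 27 - 16 = 16 - 43 ≡ 2; y = λ·(27 - 2) - 13 ≡ 0. → (2, 0)
4P: (2, 0) + (16, 27). λ = (27 - 0)/(16 - 2) ≡ 27/14 mod 29. 14⁻¹ ≡ 27 (mod 29) since 14·27 = 378 ≡ 1, so λ ≡ 4.
  x = λ² - 2 - 16 = 16 - 18 ≡ 27; y = λ·(2 - 27) - 0 ≡ 16. → (27, 16)
5P: (27, 16) + (16, 27). λ = (27 - 16)/(16 - 27) ≡ 11/18 mod 29. 18⁻¹ ≡ 21 (mod 29) since 18·21 = 378 ≡ 1, so λ ≡ 28.
  x = λ² - 27 - 16 = 784 - 43 ≡ 16; y = λ·(27 - 16) - 16 ≡ 2. → (16, 2)
6P: (16, 2) + (16, 27): same x and y₁ ≡ -y₂, so the sum is 𝒪.
6P = 𝒪, so the order is 6.

6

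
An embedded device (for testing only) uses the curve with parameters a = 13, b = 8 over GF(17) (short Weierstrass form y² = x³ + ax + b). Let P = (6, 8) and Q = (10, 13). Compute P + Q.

(6, 8) + (10, 13). λ = (13 - 8)/(10 - 6) ≡ 5/4 mod 17. 4⁻¹ ≡ 13 (mod 17), so λ ≡ 14.
  x = λ² - 6 - 10 = 196 - 16 ≡ 10; y = λ·(6 - 10) - 8 ≡ 4. → (10, 4)

(10, 4)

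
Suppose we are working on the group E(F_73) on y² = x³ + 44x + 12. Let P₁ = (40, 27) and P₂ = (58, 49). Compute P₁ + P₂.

(40, 27) + (58, 49). λ = (49 - 27)/(58 - 40) ≡ 22/18 mod 73. 18⁻¹ ≡ 69 (mod 73) since 18·69 = 1242 ≡ 1, so λ ≡ 58.
  x = λ² - 40 - 58 = 3364 - 98 ≡ 54; y = λ·(40 - 54) - 27 ≡ 37. → (54, 37)

(54, 37)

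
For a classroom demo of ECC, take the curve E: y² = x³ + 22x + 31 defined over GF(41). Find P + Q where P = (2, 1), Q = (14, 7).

(2, 1) + (14, 7). λ = (7 - 1)/(14 - 2) ≡ 6/12 mod 41. 12⁻¹ ≡ 24 (mod 41) since 12·24 = 288 ≡ 1, so λ ≡ 21.
  x = λ² - 2 - 14 = 441 - 16 ≡ 15; y = λ·(2 - 15) - 1 ≡ 13. → (15, 13)

(15, 13)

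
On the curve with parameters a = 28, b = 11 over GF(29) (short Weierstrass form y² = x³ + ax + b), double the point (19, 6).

(26, 25)

tangent at (19, 6): λ = (3·19² + 28)/(2·6) ≡ 9/12. 12⁻¹ ≡ 17 (mod 29), so λ ≡ 9·17 ≡ 8.
  x = λ² - 19 - 19 = 64 - 38 ≡ 26; y = λ·(19 - 26) - 6 ≡ 25. → (26, 25)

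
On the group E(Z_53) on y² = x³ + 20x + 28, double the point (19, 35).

(28, 42)

tangent at (19, 35): λ = (3·19² + 20)/(2·35) ≡ 43/17. 17⁻¹ ≡ 25 (mod 53), so λ ≡ 43·25 ≡ 15.
  x = λ² - 19 - 19 = 225 - 38 ≡ 28; y = λ·(19 - 28) - 35 ≡ 42. → (28, 42)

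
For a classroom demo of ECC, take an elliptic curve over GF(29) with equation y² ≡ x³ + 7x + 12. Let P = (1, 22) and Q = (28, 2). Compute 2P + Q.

(2, 11)

First 2P:
Repeated addition: build up to 2P.
2P: tangent at (1, 22): λ = (3·1² + 7)/(2·22) ≡ 10/15. 15⁻¹ ≡ 2 (mod 29) since 15·2 = 30 ≡ 1, so λ ≡ 10·2 ≡ 20.
  x = λ² - 1 - 1 = 400 - 2 ≡ 21; y = λ·(1 - 21) - 22 ≡ 13. → (21, 13)
2P = (21, 13).
Finally 2P + Q:
(21, 13) + (28, 2). λ = (2 - 13)/(28 - 21) ≡ 18/7 mod 29. 7⁻¹ ≡ 25 (mod 29) since 7·25 = 175 ≡ 1, so λ ≡ 15.
  x = λ² - 21 - 28 = 225 - 49 ≡ 2; y = λ·(21 - 2) - 13 ≡ 11. → (2, 11)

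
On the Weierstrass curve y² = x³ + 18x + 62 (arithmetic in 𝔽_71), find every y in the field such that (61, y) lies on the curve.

x³ + 18x + 62 = 228141 ≡ 18 (mod 71).
Square roots of 18 mod 71: 35 and 36 (since 35² = 1225 ≡ 18).

35, 36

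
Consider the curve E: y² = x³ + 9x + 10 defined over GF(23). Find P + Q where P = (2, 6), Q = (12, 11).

(15, 22)

(2, 6) + (12, 11). λ = (11 - 6)/(12 - 2) ≡ 5/10 mod 23. 10⁻¹ ≡ 7 (mod 23) since 10·7 = 70 ≡ 1, so λ ≡ 12.
  x = λ² - 2 - 12 = 144 - 14 ≡ 15; y = λ·(2 - 15) - 6 ≡ 22. → (15, 22)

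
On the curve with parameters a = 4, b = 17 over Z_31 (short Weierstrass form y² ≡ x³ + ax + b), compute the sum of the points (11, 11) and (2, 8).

(11, 11) + (2, 8). λ = (8 - 11)/(2 - 11) ≡ 28/22 mod 31. 22⁻¹ ≡ 24 (mod 31), so λ ≡ 21.
  x = λ² - 11 - 2 = 441 - 13 ≡ 25; y = λ·(11 - 25) - 11 ≡ 5. → (25, 5)

(25, 5)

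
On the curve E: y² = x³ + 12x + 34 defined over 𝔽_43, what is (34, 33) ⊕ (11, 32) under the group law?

(8, 13)

(34, 33) + (11, 32). λ = (32 - 33)/(11 - 34) ≡ 42/20 mod 43. 20⁻¹ ≡ 28 (mod 43), so λ ≡ 15.
  x = λ² - 34 - 11 = 225 - 45 ≡ 8; y = λ·(34 - 8) - 33 ≡ 13. → (8, 13)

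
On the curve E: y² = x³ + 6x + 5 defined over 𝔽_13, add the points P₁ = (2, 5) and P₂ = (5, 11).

(2, 5) + (5, 11). λ = (11 - 5)/(5 - 2) ≡ 6/3 mod 13. 3⁻¹ ≡ 9 (mod 13) since 3·9 = 27 ≡ 1, so λ ≡ 2.
  x = λ² - 2 - 5 = 4 - 7 ≡ 10; y = λ·(2 - 10) - 5 ≡ 5. → (10, 5)

(10, 5)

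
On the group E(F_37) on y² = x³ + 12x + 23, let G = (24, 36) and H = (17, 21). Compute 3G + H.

First 3G:
Repeated addition: build up to 3G.
2G: tangent at (24, 36): λ = (3·24² + 12)/(2·36) ≡ 1/35. 35⁻¹ ≡ 18 (mod 37), so λ ≡ 1·18 ≡ 18.
  x = λ² - 24 - 24 = 324 - 48 ≡ 17; y = λ·(24 - 17) - 36 ≡ 16. → (17, 16)
3G: (17, 16) + (24, 36). λ = (36 - 16)/(24 - 17) ≡ 20/7 mod 37. 7⁻¹ ≡ 16 (mod 37) since 7·16 = 112 ≡ 1, so λ ≡ 24.
  x = λ² - 17 - 24 = 576 - 41 ≡ 17; y = λ·(17 - 17) - 16 ≡ 21. → (17, 21)
3G = (17, 21).
Finally 3G + H:
tangent at (17, 21): λ = (3·17² + 12)/(2·21) ≡ 28/5. 5⁻¹ ≡ 15 (mod 37), so λ ≡ 28·15 ≡ 13.
  x = λ² - 17 - 17 = 169 - 34 ≡ 24; y = λ·(17 - 24) - 21 ≡ 36. → (24, 36)

(24, 36)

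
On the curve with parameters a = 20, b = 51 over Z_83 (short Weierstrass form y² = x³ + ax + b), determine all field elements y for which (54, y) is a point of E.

27, 56

x³ + 20x + 51 = 158595 ≡ 65 (mod 83).
Square roots of 65 mod 83: 27 and 56 (since 27² = 729 ≡ 65).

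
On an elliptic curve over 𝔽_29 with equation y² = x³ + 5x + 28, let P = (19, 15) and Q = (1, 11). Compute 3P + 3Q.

First 3P:
Repeated addition: build up to 3P.
2P: tangent at (19, 15): λ = (3·19² + 5)/(2·15) ≡ 15/1. 1⁻¹ ≡ 1 (mod 29), so λ ≡ 15·1 ≡ 15.
  x = λ² - 19 - 19 = 225 - 38 ≡ 13; y = λ·(19 - 13) - 15 ≡ 17. → (13, 17)
3P: (13, 17) + (19, 15). λ = (15 - 17)/(19 - 13) ≡ 27/6 mod 29. 6⁻¹ ≡ 5 (mod 29) since 6·5 = 30 ≡ 1, so λ ≡ 19.
  x = λ² - 13 - 19 = 361 - 32 ≡ 10; y = λ·(13 - 10) - 17 ≡ 11. → (10, 11)
3P = (10, 11).
Next 3Q:
Repeated addition: build up to 3Q.
2Q: tangent at (1, 11): λ = (3·1² + 5)/(2·11) ≡ 8/22. 22⁻¹ ≡ 4 (mod 29), so λ ≡ 8·4 ≡ 3.
  x = λ² - 1 - 1 = 9 - 2 ≡ 7; y = λ·(1 - 7) - 11 ≡ 0. → (7, 0)
3Q: (7, 0) + (1, 11). λ = (11 - 0)/(1 - 7) ≡ 11/23 mod 29. 23⁻¹ ≡ 24 (mod 29) since 23·24 = 552 ≡ 1, so λ ≡ 3.
  x = λ² - 7 - 1 = 9 - 8 ≡ 1; y = λ·(7 - 1) - 0 ≡ 18. → (1, 18)
3Q = (1, 18).
Finally 3P + 3Q:
(10, 11) + (1, 18). λ = (18 - 11)/(1 - 10) ≡ 7/20 mod 29. 20⁻¹ ≡ 16 (mod 29) since 20·16 = 320 ≡ 1, so λ ≡ 25.
  x = λ² - 10 - 1 = 625 - 11 ≡ 5; y = λ·(10 - 5) - 11 ≡ 27. → (5, 27)

(5, 27)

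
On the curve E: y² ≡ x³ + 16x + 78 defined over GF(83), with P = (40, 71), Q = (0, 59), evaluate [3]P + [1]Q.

(44, 12)

First 3P:
Repeated addition: build up to 3P.
2P: tangent at (40, 71): λ = (3·40² + 16)/(2·71) ≡ 2/59. 59⁻¹ ≡ 38 (mod 83) since 59·38 = 2242 ≡ 1, so λ ≡ 2·38 ≡ 76.
  x = λ² - 40 - 40 = 5776 - 80 ≡ 52; y = λ·(40 - 52) - 71 ≡ 13. → (52, 13)
3P: (52, 13) + (40, 71). λ = (71 - 13)/(40 - 52) ≡ 58/71 mod 83. 71⁻¹ ≡ 76 (mod 83), so λ ≡ 9.
  x = λ² - 52 - 40 = 81 - 92 ≡ 72; y = λ·(52 - 72) - 13 ≡ 56. → (72, 56)
3P = (72, 56).
Finally 3P + Q:
(72, 56) + (0, 59). λ = (59 - 56)/(0 - 72) ≡ 3/11 mod 83. 11⁻¹ ≡ 68 (mod 83), so λ ≡ 38.
  x = λ² - 72 - 0 = 1444 - 72 ≡ 44; y = λ·(72 - 44) - 56 ≡ 12. → (44, 12)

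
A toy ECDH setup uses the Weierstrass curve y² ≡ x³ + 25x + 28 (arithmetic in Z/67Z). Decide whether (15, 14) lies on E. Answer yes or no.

y² = 14² ≡ 62; x³ + 25x + 28 = 3778 ≡ 26 (mod 67). 62 ≠ 26.

no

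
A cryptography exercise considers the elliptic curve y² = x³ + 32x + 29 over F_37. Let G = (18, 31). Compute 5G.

Repeated addition: build up to 5G.
2G: tangent at (18, 31): λ = (3·18² + 32)/(2·31) ≡ 5/25. 25⁻¹ ≡ 3 (mod 37), so λ ≡ 5·3 ≡ 15.
  x = λ² - 18 - 18 = 225 - 36 ≡ 4; y = λ·(18 - 4) - 31 ≡ 31. → (4, 31)
3G: (4, 31) + (18, 31). λ = (31 - 31)/(18 - 4) ≡ 0/14 mod 37. 14⁻¹ ≡ 8 (mod 37) since 14·8 = 112 ≡ 1, so λ ≡ 0.
  x = λ² - 4 - 18 = 0 - 22 ≡ 15; y = λ·(4 - 15) - 31 ≡ 6. → (15, 6)
4G: (15, 6) + (18, 31). λ = (31 - 6)/(18 - 15) ≡ 25/3 mod 37. 3⁻¹ ≡ 25 (mod 37) since 3·25 = 75 ≡ 1, so λ ≡ 33.
  x = λ² - 15 - 18 = 1089 - 33 ≡ 20; y = λ·(15 - 20) - 6 ≡ 14. → (20, 14)
5G: (20, 14) + (18, 31). λ = (31 - 14)/(18 - 20) ≡ 17/35 mod 37. 35⁻¹ ≡ 18 (mod 37) since 35·18 = 630 ≡ 1, so λ ≡ 10.
  x = λ² - 20 - 18 = 100 - 38 ≡ 25; y = λ·(20 - 25) - 14 ≡ 10. → (25, 10)

(25, 10)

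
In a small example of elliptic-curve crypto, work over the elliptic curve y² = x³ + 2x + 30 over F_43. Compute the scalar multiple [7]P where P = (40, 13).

(39, 1)

Double-and-add on 7 = (111)₂. Start with P = (40, 13) for the leading 1-bit.
double: tangent at (40, 13): λ = (3·40² + 2)/(2·13) ≡ 29/26. 26⁻¹ ≡ 5 (mod 43), so λ ≡ 29·5 ≡ 16.
  x = λ² - 40 - 40 = 256 - 80 ≡ 4; y = λ·(40 - 4) - 13 ≡ 4. → (4, 4)
add P: (4, 4) + (40, 13). λ = (13 - 4)/(40 - 4) ≡ 9/36 mod 43. 36⁻¹ ≡ 6 (mod 43) since 36·6 = 216 ≡ 1, so λ ≡ 11.
  x = λ² - 4 - 40 = 121 - 44 ≡ 34; y = λ·(4 - 34) - 4 ≡ 10. → (34, 10)
double: tangent at (34, 10): λ = (3·34² + 2)/(2·10) ≡ 30/20. 20⁻¹ ≡ 28 (mod 43), so λ ≡ 30·28 ≡ 23.
  x = λ² - 34 - 34 = 529 - 68 ≡ 31; y = λ·(34 - 31) - 10 ≡ 16. → (31, 16)
add P: (31, 16) + (40, 13). λ = (13 - 16)/(40 - 31) ≡ 40/9 mod 43. 9⁻¹ ≡ 24 (mod 43), so λ ≡ 14.
  x = λ² - 31 - 40 = 196 - 71 ≡ 39; y = λ·(31 - 39) - 16 ≡ 1. → (39, 1)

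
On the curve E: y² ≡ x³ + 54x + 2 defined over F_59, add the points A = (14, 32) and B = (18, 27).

(14, 32) + (18, 27). λ = (27 - 32)/(18 - 14) ≡ 54/4 mod 59. 4⁻¹ ≡ 15 (mod 59), so λ ≡ 43.
  x = λ² - 14 - 18 = 1849 - 32 ≡ 47; y = λ·(14 - 47) - 32 ≡ 24. → (47, 24)

(47, 24)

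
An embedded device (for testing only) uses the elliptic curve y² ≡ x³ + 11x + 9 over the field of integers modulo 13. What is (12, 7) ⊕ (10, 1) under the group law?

(12, 7) + (10, 1). λ = (1 - 7)/(10 - 12) ≡ 7/11 mod 13. 11⁻¹ ≡ 6 (mod 13) since 11·6 = 66 ≡ 1, so λ ≡ 3.
  x = λ² - 12 - 10 = 9 - 22 ≡ 0; y = λ·(12 - 0) - 7 ≡ 3. → (0, 3)

(0, 3)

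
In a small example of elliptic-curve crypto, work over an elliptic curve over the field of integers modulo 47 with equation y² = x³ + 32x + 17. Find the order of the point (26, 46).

2P: tangent at (26, 46): λ = (3·26² + 32)/(2·46) ≡ 39/45. 45⁻¹ ≡ 23 (mod 47), so λ ≡ 39·23 ≡ 4.
  x = λ² - 26 - 26 = 16 - 52 ≡ 11; y = λ·(26 - 11) - 46 ≡ 14. → (11, 14)
3P: (11, 14) + (26, 46). λ = (46 - 14)/(26 - 11) ≡ 32/15 mod 47. 15⁻¹ ≡ 22 (mod 47), so λ ≡ 46.
  x = λ² - 11 - 26 = 2116 - 37 ≡ 11; y = λ·(11 - 11) - 14 ≡ 33. → (11, 33)
4P: (11, 33) + (26, 46). λ = (46 - 33)/(26 - 11) ≡ 13/15 mod 47. 15⁻¹ ≡ 22 (mod 47), so λ ≡ 4.
  x = λ² - 11 - 26 = 16 - 37 ≡ 26; y = λ·(11 - 26) - 33 ≡ 1. → (26, 1)
5P: (26, 1) + (26, 46): same x and y₁ ≡ -y₂, so the sum is ∞.
5P = ∞, so the order is 5.

5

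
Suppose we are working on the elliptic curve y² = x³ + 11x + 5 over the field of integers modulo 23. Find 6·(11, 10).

(2, 9)

Write G = (11, 10).
Double-and-add on 6 = (110)₂. Start with G = (11, 10) for the leading 1-bit.
double: tangent at (11, 10): λ = (3·11² + 11)/(2·10) ≡ 6/20. 20⁻¹ ≡ 15 (mod 23), so λ ≡ 6·15 ≡ 21.
  x = λ² - 11 - 11 = 441 - 22 ≡ 5; y = λ·(11 - 5) - 10 ≡ 1. → (5, 1)
add G: (5, 1) + (11, 10). λ = (10 - 1)/(11 - 5) ≡ 9/6 mod 23. 6⁻¹ ≡ 4 (mod 23), so λ ≡ 13.
  x = λ² - 5 - 11 = 169 - 16 ≡ 15; y = λ·(5 - 15) - 1 ≡ 7. → (15, 7)
double: tangent at (15, 7): λ = (3·15² + 11)/(2·7) ≡ 19/14. 14⁻¹ ≡ 5 (mod 23), so λ ≡ 19·5 ≡ 3.
  x = λ² - 15 - 15 = 9 - 30 ≡ 2; y = λ·(15 - 2) - 7 ≡ 9. → (2, 9)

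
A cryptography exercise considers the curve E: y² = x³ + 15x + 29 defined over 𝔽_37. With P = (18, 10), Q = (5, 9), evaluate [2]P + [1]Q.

First 2P:
Repeated addition: build up to 2P.
2P: tangent at (18, 10): λ = (3·18² + 15)/(2·10) ≡ 25/20. 20⁻¹ ≡ 13 (mod 37), so λ ≡ 25·13 ≡ 29.
  x = λ² - 18 - 18 = 841 - 36 ≡ 28; y = λ·(18 - 28) - 10 ≡ 33. → (28, 33)
2P = (28, 33).
Finally 2P + Q:
(28, 33) + (5, 9). λ = (9 - 33)/(5 - 28) ≡ 13/14 mod 37. 14⁻¹ ≡ 8 (mod 37), so λ ≡ 30.
  x = λ² - 28 - 5 = 900 - 33 ≡ 16; y = λ·(28 - 16) - 33 ≡ 31. → (16, 31)

(16, 31)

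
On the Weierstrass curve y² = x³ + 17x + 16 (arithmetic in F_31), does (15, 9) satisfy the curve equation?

y² = 9² ≡ 19; x³ + 17x + 16 = 3646 ≡ 19 (mod 31). 19 = 19.

yes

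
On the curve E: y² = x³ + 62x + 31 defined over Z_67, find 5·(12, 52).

(43, 14)

Write P = (12, 52).
Repeated addition: build up to 5P.
2P: tangent at (12, 52): λ = (3·12² + 62)/(2·52) ≡ 25/37. 37⁻¹ ≡ 29 (mod 67) since 37·29 = 1073 ≡ 1, so λ ≡ 25·29 ≡ 55.
  x = λ² - 12 - 12 = 3025 - 24 ≡ 53; y = λ·(12 - 53) - 52 ≡ 38. → (53, 38)
3P: (53, 38) + (12, 52). λ = (52 - 38)/(12 - 53) ≡ 14/26 mod 67. 26⁻¹ ≡ 49 (mod 67) since 26·49 = 1274 ≡ 1, so λ ≡ 16.
  x = λ² - 53 - 12 = 256 - 65 ≡ 57; y = λ·(53 - 57) - 38 ≡ 32. → (57, 32)
4P: (57, 32) + (12, 52). λ = (52 - 32)/(12 - 57) ≡ 20/22 mod 67. 22⁻¹ ≡ 64 (mod 67), so λ ≡ 7.
  x = λ² - 57 - 12 = 49 - 69 ≡ 47; y = λ·(57 - 47) - 32 ≡ 38. → (47, 38)
5P: (47, 38) + (12, 52). λ = (52 - 38)/(12 - 47) ≡ 14/32 mod 67. 32⁻¹ ≡ 44 (mod 67) since 32·44 = 1408 ≡ 1, so λ ≡ 13.
  x = λ² - 47 - 12 = 169 - 59 ≡ 43; y = λ·(47 - 43) - 38 ≡ 14. → (43, 14)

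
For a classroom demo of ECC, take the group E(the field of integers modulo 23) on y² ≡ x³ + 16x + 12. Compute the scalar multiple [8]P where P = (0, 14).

(13, 18)

Double-and-add on 8 = (1000)₂. Start with P = (0, 14) for the leading 1-bit.
double: tangent at (0, 14): λ = (3·0² + 16)/(2·14) ≡ 16/5. 5⁻¹ ≡ 14 (mod 23) since 5·14 = 70 ≡ 1, so λ ≡ 16·14 ≡ 17.
  x = λ² - 0 - 0 = 289 - 0 ≡ 13; y = λ·(0 - 13) - 14 ≡ 18. → (13, 18)
double: tangent at (13, 18): λ = (3·13² + 16)/(2·18) ≡ 17/13. 13⁻¹ ≡ 16 (mod 23) since 13·16 = 208 ≡ 1, so λ ≡ 17·16 ≡ 19.
  x = λ² - 13 - 13 = 361 - 26 ≡ 13; y = λ·(13 - 13) - 18 ≡ 5. → (13, 5)
double: tangent at (13, 5): λ = (3·13² + 16)/(2·5) ≡ 17/10. 10⁻¹ ≡ 7 (mod 23) since 10·7 = 70 ≡ 1, so λ ≡ 17·7 ≡ 4.
  x = λ² - 13 - 13 = 16 - 26 ≡ 13; y = λ·(13 - 13) - 5 ≡ 18. → (13, 18)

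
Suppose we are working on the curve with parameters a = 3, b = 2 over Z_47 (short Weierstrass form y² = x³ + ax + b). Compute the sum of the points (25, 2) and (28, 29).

(25, 2) + (28, 29). λ = (29 - 2)/(28 - 25) ≡ 27/3 mod 47. 3⁻¹ ≡ 16 (mod 47), so λ ≡ 9.
  x = λ² - 25 - 28 = 81 - 53 ≡ 28; y = λ·(25 - 28) - 2 ≡ 18. → (28, 18)

(28, 18)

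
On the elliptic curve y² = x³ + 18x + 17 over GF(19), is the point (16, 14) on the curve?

no

y² = 14² ≡ 6; x³ + 18x + 17 = 4401 ≡ 12 (mod 19). 6 ≠ 12.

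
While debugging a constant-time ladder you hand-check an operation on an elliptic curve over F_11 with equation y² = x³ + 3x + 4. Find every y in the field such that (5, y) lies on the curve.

1, 10

x³ + 3x + 4 = 144 ≡ 1 (mod 11).
Square roots of 1 mod 11: 1 and 10 (since 1² = 1 ≡ 1).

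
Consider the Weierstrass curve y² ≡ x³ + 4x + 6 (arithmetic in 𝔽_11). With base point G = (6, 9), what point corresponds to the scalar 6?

Double-and-add on 6 = (110)₂. Start with G = (6, 9) for the leading 1-bit.
double: tangent at (6, 9): λ = (3·6² + 4)/(2·9) ≡ 2/7. 7⁻¹ ≡ 8 (mod 11), so λ ≡ 2·8 ≡ 5.
  x = λ² - 6 - 6 = 25 - 12 ≡ 2; y = λ·(6 - 2) - 9 ≡ 0. → (2, 0)
add G: (2, 0) + (6, 9). λ = (9 - 0)/(6 - 2) ≡ 9/4 mod 11. 4⁻¹ ≡ 3 (mod 11), so λ ≡ 5.
  x = λ² - 2 - 6 = 25 - 8 ≡ 6; y = λ·(2 - 6) - 0 ≡ 2. → (6, 2)
double: tangent at (6, 2): λ = (3·6² + 4)/(2·2) ≡ 2/4. 4⁻¹ ≡ 3 (mod 11), so λ ≡ 2·3 ≡ 6.
  x = λ² - 6 - 6 = 36 - 12 ≡ 2; y = λ·(6 - 2) - 2 ≡ 0. → (2, 0)

(2, 0)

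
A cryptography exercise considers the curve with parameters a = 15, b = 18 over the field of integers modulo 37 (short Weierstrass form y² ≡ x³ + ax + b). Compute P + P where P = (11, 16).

tangent at (11, 16): λ = (3·11² + 15)/(2·16) ≡ 8/32. 32⁻¹ ≡ 22 (mod 37), so λ ≡ 8·22 ≡ 28.
  x = λ² - 11 - 11 = 784 - 22 ≡ 22; y = λ·(11 - 22) - 16 ≡ 9. → (22, 9)

(22, 9)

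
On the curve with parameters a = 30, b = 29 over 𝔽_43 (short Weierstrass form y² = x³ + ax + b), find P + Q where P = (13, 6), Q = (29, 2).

(13, 6) + (29, 2). λ = (2 - 6)/(29 - 13) ≡ 39/16 mod 43. 16⁻¹ ≡ 35 (mod 43), so λ ≡ 32.
  x = λ² - 13 - 29 = 1024 - 42 ≡ 36; y = λ·(13 - 36) - 6 ≡ 32. → (36, 32)

(36, 32)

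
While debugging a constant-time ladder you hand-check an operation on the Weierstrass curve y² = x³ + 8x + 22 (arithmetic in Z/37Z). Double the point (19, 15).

tangent at (19, 15): λ = (3·19² + 8)/(2·15) ≡ 18/30. 30⁻¹ ≡ 21 (mod 37), so λ ≡ 18·21 ≡ 8.
  x = λ² - 19 - 19 = 64 - 38 ≡ 26; y = λ·(19 - 26) - 15 ≡ 3. → (26, 3)

(26, 3)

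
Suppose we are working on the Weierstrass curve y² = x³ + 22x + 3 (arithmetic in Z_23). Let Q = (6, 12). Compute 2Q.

tangent at (6, 12): λ = (3·6² + 22)/(2·12) ≡ 15/1. 1⁻¹ ≡ 1 (mod 23) since 1·1 = 1 ≡ 1, so λ ≡ 15·1 ≡ 15.
  x = λ² - 6 - 6 = 225 - 12 ≡ 6; y = λ·(6 - 6) - 12 ≡ 11. → (6, 11)

(6, 11)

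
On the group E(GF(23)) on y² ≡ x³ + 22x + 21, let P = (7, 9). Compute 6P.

Repeated addition: build up to 6P.
2P: tangent at (7, 9): λ = (3·7² + 22)/(2·9) ≡ 8/18. 18⁻¹ ≡ 9 (mod 23), so λ ≡ 8·9 ≡ 3.
  x = λ² - 7 - 7 = 9 - 14 ≡ 18; y = λ·(7 - 18) - 9 ≡ 4. → (18, 4)
3P: (18, 4) + (7, 9). λ = (9 - 4)/(7 - 18) ≡ 5/12 mod 23. 12⁻¹ ≡ 2 (mod 23) since 12·2 = 24 ≡ 1, so λ ≡ 10.
  x = λ² - 18 - 7 = 100 - 25 ≡ 6; y = λ·(18 - 6) - 4 ≡ 1. → (6, 1)
4P: (6, 1) + (7, 9). λ = (9 - 1)/(7 - 6) ≡ 8/1 mod 23. 1⁻¹ ≡ 1 (mod 23), so λ ≡ 8.
  x = λ² - 6 - 7 = 64 - 13 ≡ 5; y = λ·(6 - 5) - 1 ≡ 7. → (5, 7)
5P: (5, 7) + (7, 9). λ = (9 - 7)/(7 - 5) ≡ 2/2 mod 23. 2⁻¹ ≡ 12 (mod 23), so λ ≡ 1.
  x = λ² - 5 - 7 = 1 - 12 ≡ 12; y = λ·(5 - 12) - 7 ≡ 9. → (12, 9)
6P: (12, 9) + (7, 9). λ = (9 - 9)/(7 - 12) ≡ 0/18 mod 23. 18⁻¹ ≡ 9 (mod 23), so λ ≡ 0.
  x = λ² - 12 - 7 = 0 - 19 ≡ 4; y = λ·(12 - 4) - 9 ≡ 14. → (4, 14)

(4, 14)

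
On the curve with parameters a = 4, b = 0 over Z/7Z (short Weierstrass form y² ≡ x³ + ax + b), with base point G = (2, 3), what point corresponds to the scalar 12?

O

Repeated addition: build up to 12G.
2G: tangent at (2, 3): λ = (3·2² + 4)/(2·3) ≡ 2/6. 6⁻¹ ≡ 6 (mod 7) since 6·6 = 36 ≡ 1, so λ ≡ 2·6 ≡ 5.
  x = λ² - 2 - 2 = 25 - 4 ≡ 0; y = λ·(2 - 0) - 3 ≡ 0. → (0, 0)
3G: (0, 0) + (2, 3). λ = (3 - 0)/(2 - 0) ≡ 3/2 mod 7. 2⁻¹ ≡ 4 (mod 7), so λ ≡ 5.
  x = λ² - 0 - 2 = 25 - 2 ≡ 2; y = λ·(0 - 2) - 0 ≡ 4. → (2, 4)
4G: (2, 4) + (2, 3): same x and y₁ ≡ -y₂, so the sum is O.
5G: O + (2, 3) = (2, 3) (identity).
6G: tangent at (2, 3): λ = (3·2² + 4)/(2·3) ≡ 2/6. 6⁻¹ ≡ 6 (mod 7) since 6·6 = 36 ≡ 1, so λ ≡ 2·6 ≡ 5.
  x = λ² - 2 - 2 = 25 - 4 ≡ 0; y = λ·(2 - 0) - 3 ≡ 0. → (0, 0)
7G: (0, 0) + (2, 3). λ = (3 - 0)/(2 - 0) ≡ 3/2 mod 7. 2⁻¹ ≡ 4 (mod 7), so λ ≡ 5.
  x = λ² - 0 - 2 = 25 - 2 ≡ 2; y = λ·(0 - 2) - 0 ≡ 4. → (2, 4)
8G: (2, 4) + (2, 3): same x and y₁ ≡ -y₂, so the sum is O.
9G: O + (2, 3) = (2, 3) (identity).
10G: tangent at (2, 3): λ = (3·2² + 4)/(2·3) ≡ 2/6. 6⁻¹ ≡ 6 (mod 7), so λ ≡ 2·6 ≡ 5.
  x = λ² - 2 - 2 = 25 - 4 ≡ 0; y = λ·(2 - 0) - 3 ≡ 0. → (0, 0)
11G: (0, 0) + (2, 3). λ = (3 - 0)/(2 - 0) ≡ 3/2 mod 7. 2⁻¹ ≡ 4 (mod 7), so λ ≡ 5.
  x = λ² - 0 - 2 = 25 - 2 ≡ 2; y = λ·(0 - 2) - 0 ≡ 4. → (2, 4)
12G: (2, 4) + (2, 3): same x and y₁ ≡ -y₂, so the sum is O.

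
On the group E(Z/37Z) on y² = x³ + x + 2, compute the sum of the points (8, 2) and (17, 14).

(8, 2) + (17, 14). λ = (14 - 2)/(17 - 8) ≡ 12/9 mod 37. 9⁻¹ ≡ 33 (mod 37) since 9·33 = 297 ≡ 1, so λ ≡ 26.
  x = λ² - 8 - 17 = 676 - 25 ≡ 22; y = λ·(8 - 22) - 2 ≡ 4. → (22, 4)

(22, 4)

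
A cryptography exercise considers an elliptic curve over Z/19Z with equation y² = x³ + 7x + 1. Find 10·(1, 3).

Write G = (1, 3).
Repeated addition: build up to 10G.
2G: tangent at (1, 3): λ = (3·1² + 7)/(2·3) ≡ 10/6. 6⁻¹ ≡ 16 (mod 19) since 6·16 = 96 ≡ 1, so λ ≡ 10·16 ≡ 8.
  x = λ² - 1 - 1 = 64 - 2 ≡ 5; y = λ·(1 - 5) - 3 ≡ 3. → (5, 3)
3G: (5, 3) + (1, 3). λ = (3 - 3)/(1 - 5) ≡ 0/15 mod 19. 15⁻¹ ≡ 14 (mod 19) since 15·14 = 210 ≡ 1, so λ ≡ 0.
  x = λ² - 5 - 1 = 0 - 6 ≡ 13; y = λ·(5 - 13) - 3 ≡ 16. → (13, 16)
4G: (13, 16) + (1, 3). λ = (3 - 16)/(1 - 13) ≡ 6/7 mod 19. 7⁻¹ ≡ 11 (mod 19), so λ ≡ 9.
  x = λ² - 13 - 1 = 81 - 14 ≡ 10; y = λ·(13 - 10) - 16 ≡ 11. → (10, 11)
5G: (10, 11) + (1, 3). λ = (3 - 11)/(1 - 10) ≡ 11/10 mod 19. 10⁻¹ ≡ 2 (mod 19), so λ ≡ 3.
  x = λ² - 10 - 1 = 9 - 11 ≡ 17; y = λ·(10 - 17) - 11 ≡ 6. → (17, 6)
6G: (17, 6) + (1, 3). λ = (3 - 6)/(1 - 17) ≡ 16/3 mod 19. 3⁻¹ ≡ 13 (mod 19) since 3·13 = 39 ≡ 1, so λ ≡ 18.
  x = λ² - 17 - 1 = 324 - 18 ≡ 2; y = λ·(17 - 2) - 6 ≡ 17. → (2, 17)
7G: (2, 17) + (1, 3). λ = (3 - 17)/(1 - 2) ≡ 5/18 mod 19. 18⁻¹ ≡ 18 (mod 19) since 18·18 = 324 ≡ 1, so λ ≡ 14.
  x = λ² - 2 - 1 = 196 - 3 ≡ 3; y = λ·(2 - 3) - 17 ≡ 7. → (3, 7)
8G: (3, 7) + (1, 3). λ = (3 - 7)/(1 - 3) ≡ 15/17 mod 19. 17⁻¹ ≡ 9 (mod 19), so λ ≡ 2.
  x = λ² - 3 - 1 = 4 - 4 ≡ 0; y = λ·(3 - 0) - 7 ≡ 18. → (0, 18)
9G: (0, 18) + (1, 3). λ = (3 - 18)/(1 - 0) ≡ 4/1 mod 19. 1⁻¹ ≡ 1 (mod 19), so λ ≡ 4.
  x = λ² - 0 - 1 = 16 - 1 ≡ 15; y = λ·(0 - 15) - 18 ≡ 17. → (15, 17)
10G: (15, 17) + (1, 3). λ = (3 - 17)/(1 - 15) ≡ 5/5 mod 19. 5⁻¹ ≡ 4 (mod 19), so λ ≡ 1.
  x = λ² - 15 - 1 = 1 - 16 ≡ 4; y = λ·(15 - 4) - 17 ≡ 13. → (4, 13)

(4, 13)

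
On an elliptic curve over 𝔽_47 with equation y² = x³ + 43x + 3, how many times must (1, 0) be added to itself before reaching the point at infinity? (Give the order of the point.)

2

2P: (1, 0) + (1, 0): same x and y₁ ≡ -y₂, so the sum is the point at infinity.
2P = the point at infinity, so the order is 2.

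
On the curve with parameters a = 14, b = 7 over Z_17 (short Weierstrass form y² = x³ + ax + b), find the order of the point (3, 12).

2P: tangent at (3, 12): λ = (3·3² + 14)/(2·12) ≡ 7/7. 7⁻¹ ≡ 5 (mod 17), so λ ≡ 7·5 ≡ 1.
  x = λ² - 3 - 3 = 1 - 6 ≡ 12; y = λ·(3 - 12) - 12 ≡ 13. → (12, 13)
3P: (12, 13) + (3, 12). λ = (12 - 13)/(3 - 12) ≡ 16/8 mod 17. 8⁻¹ ≡ 15 (mod 17) since 8·15 = 120 ≡ 1, so λ ≡ 2.
  x = λ² - 12 - 3 = 4 - 15 ≡ 6; y = λ·(12 - 6) - 13 ≡ 16. → (6, 16)
4P: (6, 16) + (3, 12). λ = (12 - 16)/(3 - 6) ≡ 13/14 mod 17. 14⁻¹ ≡ 11 (mod 17), so λ ≡ 7.
  x = λ² - 6 - 3 = 49 - 9 ≡ 6; y = λ·(6 - 6) - 16 ≡ 1. → (6, 1)
5P: (6, 1) + (3, 12). λ = (12 - 1)/(3 - 6) ≡ 11/14 mod 17. 14⁻¹ ≡ 11 (mod 17), so λ ≡ 2.
  x = λ² - 6 - 3 = 4 - 9 ≡ 12; y = λ·(6 - 12) - 1 ≡ 4. → (12, 4)
6P: (12, 4) + (3, 12). λ = (12 - 4)/(3 - 12) ≡ 8/8 mod 17. 8⁻¹ ≡ 15 (mod 17), so λ ≡ 1.
  x = λ² - 12 - 3 = 1 - 15 ≡ 3; y = λ·(12 - 3) - 4 ≡ 5. → (3, 5)
7P: (3, 5) + (3, 12): same x and y₁ ≡ -y₂, so the sum is ∞.
7P = ∞, so the order is 7.

7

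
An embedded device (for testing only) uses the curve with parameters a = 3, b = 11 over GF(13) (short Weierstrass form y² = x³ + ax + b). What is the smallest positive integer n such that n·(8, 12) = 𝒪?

6

2P: tangent at (8, 12): λ = (3·8² + 3)/(2·12) ≡ 0/11. 11⁻¹ ≡ 6 (mod 13) since 11·6 = 66 ≡ 1, so λ ≡ 0·6 ≡ 0.
  x = λ² - 8 - 8 = 0 - 16 ≡ 10; y = λ·(8 - 10) - 12 ≡ 1. → (10, 1)
3P: (10, 1) + (8, 12). λ = (12 - 1)/(8 - 10) ≡ 11/11 mod 13. 11⁻¹ ≡ 6 (mod 13) since 11·6 = 66 ≡ 1, so λ ≡ 1.
  x = λ² - 10 - 8 = 1 - 18 ≡ 9; y = λ·(10 - 9) - 1 ≡ 0. → (9, 0)
4P: (9, 0) + (8, 12). λ = (12 - 0)/(8 - 9) ≡ 12/12 mod 13. 12⁻¹ ≡ 12 (mod 13) since 12·12 = 144 ≡ 1, so λ ≡ 1.
  x = λ² - 9 - 8 = 1 - 17 ≡ 10; y = λ·(9 - 10) - 0 ≡ 12. → (10, 12)
5P: (10, 12) + (8, 12). λ = (12 - 12)/(8 - 10) ≡ 0/11 mod 13. 11⁻¹ ≡ 6 (mod 13), so λ ≡ 0.
  x = λ² - 10 - 8 = 0 - 18 ≡ 8; y = λ·(10 - 8) - 12 ≡ 1. → (8, 1)
6P: (8, 1) + (8, 12): same x and y₁ ≡ -y₂, so the sum is 𝒪.
6P = 𝒪, so the order is 6.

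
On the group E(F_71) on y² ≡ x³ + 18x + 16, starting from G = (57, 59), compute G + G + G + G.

(11, 14)

Repeated addition: build up to 4G.
2G: tangent at (57, 59): λ = (3·57² + 18)/(2·59) ≡ 38/47. 47⁻¹ ≡ 68 (mod 71) since 47·68 = 3196 ≡ 1, so λ ≡ 38·68 ≡ 28.
  x = λ² - 57 - 57 = 784 - 114 ≡ 31; y = λ·(57 - 31) - 59 ≡ 30. → (31, 30)
3G: (31, 30) + (57, 59). λ = (59 - 30)/(57 - 31) ≡ 29/26 mod 71. 26⁻¹ ≡ 41 (mod 71), so λ ≡ 53.
  x = λ² - 31 - 57 = 2809 - 88 ≡ 23; y = λ·(31 - 23) - 30 ≡ 39. → (23, 39)
4G: (23, 39) + (57, 59). λ = (59 - 39)/(57 - 23) ≡ 20/34 mod 71. 34⁻¹ ≡ 23 (mod 71), so λ ≡ 34.
  x = λ² - 23 - 57 = 1156 - 80 ≡ 11; y = λ·(23 - 11) - 39 ≡ 14. → (11, 14)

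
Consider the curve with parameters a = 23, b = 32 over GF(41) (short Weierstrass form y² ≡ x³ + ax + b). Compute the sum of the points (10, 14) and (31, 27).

(10, 14) + (31, 27). λ = (27 - 14)/(31 - 10) ≡ 13/21 mod 41. 21⁻¹ ≡ 2 (mod 41) since 21·2 = 42 ≡ 1, so λ ≡ 26.
  x = λ² - 10 - 31 = 676 - 41 ≡ 20; y = λ·(10 - 20) - 14 ≡ 13. → (20, 13)

(20, 13)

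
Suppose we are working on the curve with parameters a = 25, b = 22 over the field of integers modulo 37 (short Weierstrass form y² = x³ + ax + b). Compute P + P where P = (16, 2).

(21, 15)

tangent at (16, 2): λ = (3·16² + 25)/(2·2) ≡ 16/4. 4⁻¹ ≡ 28 (mod 37), so λ ≡ 16·28 ≡ 4.
  x = λ² - 16 - 16 = 16 - 32 ≡ 21; y = λ·(16 - 21) - 2 ≡ 15. → (21, 15)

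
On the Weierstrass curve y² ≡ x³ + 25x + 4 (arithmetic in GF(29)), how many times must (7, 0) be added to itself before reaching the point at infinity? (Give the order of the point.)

2P: (7, 0) + (7, 0): same x and y₁ ≡ -y₂, so the sum is the point at infinity.
2P = the point at infinity, so the order is 2.

2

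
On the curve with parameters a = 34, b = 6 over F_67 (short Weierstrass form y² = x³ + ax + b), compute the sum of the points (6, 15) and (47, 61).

(6, 15) + (47, 61). λ = (61 - 15)/(47 - 6) ≡ 46/41 mod 67. 41⁻¹ ≡ 18 (mod 67), so λ ≡ 24.
  x = λ² - 6 - 47 = 576 - 53 ≡ 54; y = λ·(6 - 54) - 15 ≡ 39. → (54, 39)

(54, 39)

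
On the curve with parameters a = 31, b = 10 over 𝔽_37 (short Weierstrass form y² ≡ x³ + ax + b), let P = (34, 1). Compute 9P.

Double-and-add on 9 = (1001)₂. Start with P = (34, 1) for the leading 1-bit.
double: tangent at (34, 1): λ = (3·34² + 31)/(2·1) ≡ 21/2. 2⁻¹ ≡ 19 (mod 37), so λ ≡ 21·19 ≡ 29.
  x = λ² - 34 - 34 = 841 - 68 ≡ 33; y = λ·(34 - 33) - 1 ≡ 28. → (33, 28)
double: tangent at (33, 28): λ = (3·33² + 31)/(2·28) ≡ 5/19. 19⁻¹ ≡ 2 (mod 37) since 19·2 = 38 ≡ 1, so λ ≡ 5·2 ≡ 10.
  x = λ² - 33 - 33 = 100 - 66 ≡ 34; y = λ·(33 - 34) - 28 ≡ 36. → (34, 36)
double: tangent at (34, 36): λ = (3·34² + 31)/(2·36) ≡ 21/35. 35⁻¹ ≡ 18 (mod 37), so λ ≡ 21·18 ≡ 8.
  x = λ² - 34 - 34 = 64 - 68 ≡ 33; y = λ·(34 - 33) - 36 ≡ 9. → (33, 9)
add P: (33, 9) + (34, 1). λ = (1 - 9)/(34 - 33) ≡ 29/1 mod 37. 1⁻¹ ≡ 1 (mod 37) since 1·1 = 1 ≡ 1, so λ ≡ 29.
  x = λ² - 33 - 34 = 841 - 67 ≡ 34; y = λ·(33 - 34) - 9 ≡ 36. → (34, 36)

(34, 36)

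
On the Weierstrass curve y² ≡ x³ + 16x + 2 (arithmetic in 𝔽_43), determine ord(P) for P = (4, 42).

2P: tangent at (4, 42): λ = (3·4² + 16)/(2·42) ≡ 21/41. 41⁻¹ ≡ 21 (mod 43), so λ ≡ 21·21 ≡ 11.
  x = λ² - 4 - 4 = 121 - 8 ≡ 27; y = λ·(4 - 27) - 42 ≡ 6. → (27, 6)
3P: (27, 6) + (4, 42). λ = (42 - 6)/(4 - 27) ≡ 36/20 mod 43. 20⁻¹ ≡ 28 (mod 43) since 20·28 = 560 ≡ 1, so λ ≡ 19.
  x = λ² - 27 - 4 = 361 - 31 ≡ 29; y = λ·(27 - 29) - 6 ≡ 42. → (29, 42)
4P: (29, 42) + (4, 42). λ = (42 - 42)/(4 - 29) ≡ 0/18 mod 43. 18⁻¹ ≡ 12 (mod 43), so λ ≡ 0.
  x = λ² - 29 - 4 = 0 - 33 ≡ 10; y = λ·(29 - 10) - 42 ≡ 1. → (10, 1)
5P: (10, 1) + (4, 42). λ = (42 - 1)/(4 - 10) ≡ 41/37 mod 43. 37⁻¹ ≡ 7 (mod 43), so λ ≡ 29.
  x = λ² - 10 - 4 = 841 - 14 ≡ 10; y = λ·(10 - 10) - 1 ≡ 42. → (10, 42)
6P: (10, 42) + (4, 42). λ = (42 - 42)/(4 - 10) ≡ 0/37 mod 43. 37⁻¹ ≡ 7 (mod 43), so λ ≡ 0.
  x = λ² - 10 - 4 = 0 - 14 ≡ 29; y = λ·(10 - 29) - 42 ≡ 1. → (29, 1)
7P: (29, 1) + (4, 42). λ = (42 - 1)/(4 - 29) ≡ 41/18 mod 43. 18⁻¹ ≡ 12 (mod 43), so λ ≡ 19.
  x = λ² - 29 - 4 = 361 - 33 ≡ 27; y = λ·(29 - 27) - 1 ≡ 37. → (27, 37)
8P: (27, 37) + (4, 42). λ = (42 - 37)/(4 - 27) ≡ 5/20 mod 43. 20⁻¹ ≡ 28 (mod 43) since 20·28 = 560 ≡ 1, so λ ≡ 11.
  x = λ² - 27 - 4 = 121 - 31 ≡ 4; y = λ·(27 - 4) - 37 ≡ 1. → (4, 1)
9P: (4, 1) + (4, 42): same x and y₁ ≡ -y₂, so the sum is O.
9P = O, so the order is 9.

9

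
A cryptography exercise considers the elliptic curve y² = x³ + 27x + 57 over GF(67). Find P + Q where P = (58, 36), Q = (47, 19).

(58, 36) + (47, 19). λ = (19 - 36)/(47 - 58) ≡ 50/56 mod 67. 56⁻¹ ≡ 6 (mod 67) since 56·6 = 336 ≡ 1, so λ ≡ 32.
  x = λ² - 58 - 47 = 1024 - 105 ≡ 48; y = λ·(58 - 48) - 36 ≡ 16. → (48, 16)

(48, 16)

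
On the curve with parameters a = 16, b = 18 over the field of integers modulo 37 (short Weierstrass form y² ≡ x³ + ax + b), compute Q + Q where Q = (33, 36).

(33, 1)

tangent at (33, 36): λ = (3·33² + 16)/(2·36) ≡ 27/35. 35⁻¹ ≡ 18 (mod 37) since 35·18 = 630 ≡ 1, so λ ≡ 27·18 ≡ 5.
  x = λ² - 33 - 33 = 25 - 66 ≡ 33; y = λ·(33 - 33) - 36 ≡ 1. → (33, 1)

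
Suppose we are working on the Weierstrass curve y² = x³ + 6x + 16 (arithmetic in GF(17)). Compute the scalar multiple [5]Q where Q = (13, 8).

(11, 6)

Repeated addition: build up to 5Q.
2Q: tangent at (13, 8): λ = (3·13² + 6)/(2·8) ≡ 3/16. 16⁻¹ ≡ 16 (mod 17) since 16·16 = 256 ≡ 1, so λ ≡ 3·16 ≡ 14.
  x = λ² - 13 - 13 = 196 - 26 ≡ 0; y = λ·(13 - 0) - 8 ≡ 4. → (0, 4)
3Q: (0, 4) + (13, 8). λ = (8 - 4)/(13 - 0) ≡ 4/13 mod 17. 13⁻¹ ≡ 4 (mod 17), so λ ≡ 16.
  x = λ² - 0 - 13 = 256 - 13 ≡ 5; y = λ·(0 - 5) - 4 ≡ 1. → (5, 1)
4Q: (5, 1) + (13, 8). λ = (8 - 1)/(13 - 5) ≡ 7/8 mod 17. 8⁻¹ ≡ 15 (mod 17), so λ ≡ 3.
  x = λ² - 5 - 13 = 9 - 18 ≡ 8; y = λ·(5 - 8) - 1 ≡ 7. → (8, 7)
5Q: (8, 7) + (13, 8). λ = (8 - 7)/(13 - 8) ≡ 1/5 mod 17. 5⁻¹ ≡ 7 (mod 17) since 5·7 = 35 ≡ 1, so λ ≡ 7.
  x = λ² - 8 - 13 = 49 - 21 ≡ 11; y = λ·(8 - 11) - 7 ≡ 6. → (11, 6)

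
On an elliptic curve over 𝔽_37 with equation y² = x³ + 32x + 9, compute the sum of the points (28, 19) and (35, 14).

(10, 21)

(28, 19) + (35, 14). λ = (14 - 19)/(35 - 28) ≡ 32/7 mod 37. 7⁻¹ ≡ 16 (mod 37) since 7·16 = 112 ≡ 1, so λ ≡ 31.
  x = λ² - 28 - 35 = 961 - 63 ≡ 10; y = λ·(28 - 10) - 19 ≡ 21. → (10, 21)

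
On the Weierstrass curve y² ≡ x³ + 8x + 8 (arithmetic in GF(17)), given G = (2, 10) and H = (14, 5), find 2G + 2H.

(14, 5)

First 2G:
Repeated addition: build up to 2G.
2G: tangent at (2, 10): λ = (3·2² + 8)/(2·10) ≡ 3/3. 3⁻¹ ≡ 6 (mod 17), so λ ≡ 3·6 ≡ 1.
  x = λ² - 2 - 2 = 1 - 4 ≡ 14; y = λ·(2 - 14) - 10 ≡ 12. → (14, 12)
2G = (14, 12).
Next 2H:
Repeated addition: build up to 2H.
2H: tangent at (14, 5): λ = (3·14² + 8)/(2·5) ≡ 1/10. 10⁻¹ ≡ 12 (mod 17) since 10·12 = 120 ≡ 1, so λ ≡ 1·12 ≡ 12.
  x = λ² - 14 - 14 = 144 - 28 ≡ 14; y = λ·(14 - 14) - 5 ≡ 12. → (14, 12)
2H = (14, 12).
Finally 2G + 2H:
tangent at (14, 12): λ = (3·14² + 8)/(2·12) ≡ 1/7. 7⁻¹ ≡ 5 (mod 17), so λ ≡ 1·5 ≡ 5.
  x = λ² - 14 - 14 = 25 - 28 ≡ 14; y = λ·(14 - 14) - 12 ≡ 5. → (14, 5)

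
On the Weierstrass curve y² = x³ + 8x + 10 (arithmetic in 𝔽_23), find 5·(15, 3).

Write G = (15, 3).
Double-and-add on 5 = (101)₂. Start with G = (15, 3) for the leading 1-bit.
double: tangent at (15, 3): λ = (3·15² + 8)/(2·3) ≡ 16/6. 6⁻¹ ≡ 4 (mod 23) since 6·4 = 24 ≡ 1, so λ ≡ 16·4 ≡ 18.
  x = λ² - 15 - 15 = 324 - 30 ≡ 18; y = λ·(15 - 18) - 3 ≡ 12. → (18, 12)
double: tangent at (18, 12): λ = (3·18² + 8)/(2·12) ≡ 14/1. 1⁻¹ ≡ 1 (mod 23), so λ ≡ 14·1 ≡ 14.
  x = λ² - 18 - 18 = 196 - 36 ≡ 22; y = λ·(18 - 22) - 12 ≡ 1. → (22, 1)
add G: (22, 1) + (15, 3). λ = (3 - 1)/(15 - 22) ≡ 2/16 mod 23. 16⁻¹ ≡ 13 (mod 23) since 16·13 = 208 ≡ 1, so λ ≡ 3.
  x = λ² - 22 - 15 = 9 - 37 ≡ 18; y = λ·(22 - 18) - 1 ≡ 11. → (18, 11)

(18, 11)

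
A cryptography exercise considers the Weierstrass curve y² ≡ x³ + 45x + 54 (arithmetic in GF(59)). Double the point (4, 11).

tangent at (4, 11): λ = (3·4² + 45)/(2·11) ≡ 34/22. 22⁻¹ ≡ 51 (mod 59), so λ ≡ 34·51 ≡ 23.
  x = λ² - 4 - 4 = 529 - 8 ≡ 49; y = λ·(4 - 49) - 11 ≡ 16. → (49, 16)

(49, 16)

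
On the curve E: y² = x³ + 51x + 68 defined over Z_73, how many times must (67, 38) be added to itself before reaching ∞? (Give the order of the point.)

2P: tangent at (67, 38): λ = (3·67² + 51)/(2·38) ≡ 13/3. 3⁻¹ ≡ 49 (mod 73), so λ ≡ 13·49 ≡ 53.
  x = λ² - 67 - 67 = 2809 - 134 ≡ 47; y = λ·(67 - 47) - 38 ≡ 0. → (47, 0)
3P: (47, 0) + (67, 38). λ = (38 - 0)/(67 - 47) ≡ 38/20 mod 73. 20⁻¹ ≡ 11 (mod 73), so λ ≡ 53.
  x = λ² - 47 - 67 = 2809 - 114 ≡ 67; y = λ·(47 - 67) - 0 ≡ 35. → (67, 35)
4P: (67, 35) + (67, 38): same x and y₁ ≡ -y₂, so the sum is ∞.
4P = ∞, so the order is 4.

4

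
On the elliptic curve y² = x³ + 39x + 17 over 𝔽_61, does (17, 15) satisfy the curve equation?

y² = 15² ≡ 42; x³ + 39x + 17 = 5593 ≡ 42 (mod 61). 42 = 42.

yes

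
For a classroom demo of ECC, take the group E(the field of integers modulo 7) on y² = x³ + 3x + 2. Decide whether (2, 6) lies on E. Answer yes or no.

no

y² = 6² ≡ 1; x³ + 3x + 2 = 16 ≡ 2 (mod 7). 1 ≠ 2.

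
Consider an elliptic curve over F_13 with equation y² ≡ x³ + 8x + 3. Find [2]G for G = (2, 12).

(5, 5)

tangent at (2, 12): λ = (3·2² + 8)/(2·12) ≡ 7/11. 11⁻¹ ≡ 6 (mod 13) since 11·6 = 66 ≡ 1, so λ ≡ 7·6 ≡ 3.
  x = λ² - 2 - 2 = 9 - 4 ≡ 5; y = λ·(2 - 5) - 12 ≡ 5. → (5, 5)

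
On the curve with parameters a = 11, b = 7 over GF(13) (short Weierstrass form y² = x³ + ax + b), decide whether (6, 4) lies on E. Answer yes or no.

yes

y² = 4² ≡ 3; x³ + 11x + 7 = 289 ≡ 3 (mod 13). 3 = 3.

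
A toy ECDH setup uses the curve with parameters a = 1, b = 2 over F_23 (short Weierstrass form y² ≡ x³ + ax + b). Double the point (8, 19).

(0, 18)

tangent at (8, 19): λ = (3·8² + 1)/(2·19) ≡ 9/15. 15⁻¹ ≡ 20 (mod 23) since 15·20 = 300 ≡ 1, so λ ≡ 9·20 ≡ 19.
  x = λ² - 8 - 8 = 361 - 16 ≡ 0; y = λ·(8 - 0) - 19 ≡ 18. → (0, 18)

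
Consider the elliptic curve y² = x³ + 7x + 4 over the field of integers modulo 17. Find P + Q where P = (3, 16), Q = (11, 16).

(3, 16) + (11, 16). λ = (16 - 16)/(11 - 3) ≡ 0/8 mod 17. 8⁻¹ ≡ 15 (mod 17), so λ ≡ 0.
  x = λ² - 3 - 11 = 0 - 14 ≡ 3; y = λ·(3 - 3) - 16 ≡ 1. → (3, 1)

(3, 1)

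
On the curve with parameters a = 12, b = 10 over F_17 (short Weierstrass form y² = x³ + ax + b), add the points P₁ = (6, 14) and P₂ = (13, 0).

(6, 14) + (13, 0). λ = (0 - 14)/(13 - 6) ≡ 3/7 mod 17. 7⁻¹ ≡ 5 (mod 17), so λ ≡ 15.
  x = λ² - 6 - 13 = 225 - 19 ≡ 2; y = λ·(6 - 2) - 14 ≡ 12. → (2, 12)

(2, 12)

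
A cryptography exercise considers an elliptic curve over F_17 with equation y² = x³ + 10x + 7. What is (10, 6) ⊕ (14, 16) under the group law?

(12, 6)

(10, 6) + (14, 16). λ = (16 - 6)/(14 - 10) ≡ 10/4 mod 17. 4⁻¹ ≡ 13 (mod 17), so λ ≡ 11.
  x = λ² - 10 - 14 = 121 - 24 ≡ 12; y = λ·(10 - 12) - 6 ≡ 6. → (12, 6)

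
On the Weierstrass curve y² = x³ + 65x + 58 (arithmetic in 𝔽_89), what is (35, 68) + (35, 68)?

(41, 34)

tangent at (35, 68): λ = (3·35² + 65)/(2·68) ≡ 2/47. 47⁻¹ ≡ 36 (mod 89), so λ ≡ 2·36 ≡ 72.
  x = λ² - 35 - 35 = 5184 - 70 ≡ 41; y = λ·(35 - 41) - 68 ≡ 34. → (41, 34)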